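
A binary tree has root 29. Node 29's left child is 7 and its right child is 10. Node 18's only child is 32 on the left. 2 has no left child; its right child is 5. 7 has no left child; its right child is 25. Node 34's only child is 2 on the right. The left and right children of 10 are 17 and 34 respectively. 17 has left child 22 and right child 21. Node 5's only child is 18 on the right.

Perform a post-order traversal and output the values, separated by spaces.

Post-order visits the left subtree, then the right subtree, then the node.
At 29: go left to 7.
  At 7: no left child.
  At 7: go right to 25.
    25 is a leaf — visit 25.
  Visit 7.
At 29: go right to 10.
  At 10: go left to 17.
    At 17: go left to 22.
      22 is a leaf — visit 22.
    At 17: go right to 21.
      21 is a leaf — visit 21.
    Visit 17.
  At 10: go right to 34.
    At 34: no left child.
    At 34: go right to 2.
      At 2: no left child.
      At 2: go right to 5.
        At 5: no left child.
        At 5: go right to 18.
          At 18: go left to 32.
            32 is a leaf — visit 32.
          At 18: no right child.
          Visit 18.
        Visit 5.
      Visit 2.
    Visit 34.
  Visit 10.
Visit 29.

25 7 22 21 17 32 18 5 2 34 10 29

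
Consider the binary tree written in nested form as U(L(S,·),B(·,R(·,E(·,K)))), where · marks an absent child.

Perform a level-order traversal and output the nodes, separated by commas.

Level-order visits nodes level by level from the root, left to right within each level.
Level 0: U
Level 1: L, B
Level 2: S, R
Level 3: E
Level 4: K

U, L, B, S, R, E, K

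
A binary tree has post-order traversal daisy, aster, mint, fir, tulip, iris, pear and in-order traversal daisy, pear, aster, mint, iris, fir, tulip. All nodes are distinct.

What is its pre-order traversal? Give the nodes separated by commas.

pear, daisy, iris, mint, aster, tulip, fir

The last element of post-order is the root; it splits in-order into left and right subtrees.
Root pear: left subtree has 1 node {daisy}, right has 5 {aster, mint, iris, fir, tulip}.
  Root iris: left subtree has 2 nodes {aster, mint}, right has 2 {fir, tulip}.
    Root mint: left subtree has 1 node {aster}, right has 0 { }.
    Root tulip: left subtree has 1 node {fir}, right has 0 { }.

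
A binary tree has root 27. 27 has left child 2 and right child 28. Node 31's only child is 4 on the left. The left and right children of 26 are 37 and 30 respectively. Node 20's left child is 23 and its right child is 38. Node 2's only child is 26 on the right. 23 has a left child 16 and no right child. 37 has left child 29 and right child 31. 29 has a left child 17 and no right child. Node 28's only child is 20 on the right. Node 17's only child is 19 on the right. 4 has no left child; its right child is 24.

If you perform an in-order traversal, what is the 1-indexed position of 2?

In-order visits the left subtree, then the node, then the right subtree.
At 27: go left to 2.
  At 2: no left child.
  Visit 2.
  At 2: go right to 26.
    At 26: go left to 37.
      At 37: go left to 29.
        At 29: go left to 17.
          At 17: no left child.
          Visit 17.
          At 17: go right to 19.
            19 is a leaf — visit 19.
        Visit 29.
        At 29: no right child.
      Visit 37.
      At 37: go right to 31.
        At 31: go left to 4.
          At 4: no left child.
          Visit 4.
          At 4: go right to 24.
            24 is a leaf — visit 24.
        Visit 31.
        At 31: no right child.
    Visit 26.
    At 26: go right to 30.
      30 is a leaf — visit 30.
Visit 27.
At 27: go right to 28.
  At 28: no left child.
  Visit 28.
  At 28: go right to 20.
    At 20: go left to 23.
      At 23: go left to 16.
        16 is a leaf — visit 16.
      Visit 23.
      At 23: no right child.
    Visit 20.
    At 20: go right to 38.
      38 is a leaf — visit 38.
Full in-order sequence: 2, 17, 19, 29, 37, 4, 24, 31, 26, 30, 27, 28, 16, 23, 20, 38.

1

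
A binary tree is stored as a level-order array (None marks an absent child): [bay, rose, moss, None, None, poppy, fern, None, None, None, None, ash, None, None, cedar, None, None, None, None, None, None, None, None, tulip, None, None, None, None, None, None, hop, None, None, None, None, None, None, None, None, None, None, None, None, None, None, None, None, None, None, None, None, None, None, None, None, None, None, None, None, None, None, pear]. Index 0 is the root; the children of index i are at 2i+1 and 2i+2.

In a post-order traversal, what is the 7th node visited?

cedar

Post-order visits the left subtree, then the right subtree, then the node.
At bay: go left to rose.
  rose is a leaf — visit rose.
At bay: go right to moss.
  At moss: go left to poppy.
    At poppy: go left to ash.
      At ash: go left to tulip.
        tulip is a leaf — visit tulip.
      At ash: no right child.
      Visit ash.
    At poppy: no right child.
    Visit poppy.
  At moss: go right to fern.
    At fern: no left child.
    At fern: go right to cedar.
      At cedar: no left child.
      At cedar: go right to hop.
        At hop: go left to pear.
          pear is a leaf — visit pear.
        At hop: no right child.
        Visit hop.
      Visit cedar.
    Visit fern.
  Visit moss.
Visit bay.
Full post-order sequence: rose, tulip, ash, poppy, pear, hop, cedar, fern, moss, bay.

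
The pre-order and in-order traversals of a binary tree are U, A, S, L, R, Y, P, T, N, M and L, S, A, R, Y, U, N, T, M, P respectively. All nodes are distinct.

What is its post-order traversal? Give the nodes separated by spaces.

The first element of pre-order is the root; it splits in-order into left and right subtrees.
Root U: left subtree has 5 nodes {L, S, A, R, Y}, right has 4 {N, T, M, P}.
  Root A: left subtree has 2 nodes {L, S}, right has 2 {R, Y}.
    Root S: left subtree has 1 node {L}, right has 0 { }.
    Root R: left subtree has 0 nodes { }, right has 1 {Y}.
  Root P: left subtree has 3 nodes {N, T, M}, right has 0 { }.
    Root T: left subtree has 1 node {N}, right has 1 {M}.

L S Y R A N M T P U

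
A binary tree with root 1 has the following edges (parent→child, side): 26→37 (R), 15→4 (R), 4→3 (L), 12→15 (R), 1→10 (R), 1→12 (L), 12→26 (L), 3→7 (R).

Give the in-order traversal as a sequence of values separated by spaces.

26 37 12 15 3 7 4 1 10

In-order visits the left subtree, then the node, then the right subtree.
At 1: go left to 12.
  At 12: go left to 26.
    At 26: no left child.
    Visit 26.
    At 26: go right to 37.
      37 is a leaf — visit 37.
  Visit 12.
  At 12: go right to 15.
    At 15: no left child.
    Visit 15.
    At 15: go right to 4.
      At 4: go left to 3.
        At 3: no left child.
        Visit 3.
        At 3: go right to 7.
          7 is a leaf — visit 7.
      Visit 4.
      At 4: no right child.
Visit 1.
At 1: go right to 10.
  10 is a leaf — visit 10.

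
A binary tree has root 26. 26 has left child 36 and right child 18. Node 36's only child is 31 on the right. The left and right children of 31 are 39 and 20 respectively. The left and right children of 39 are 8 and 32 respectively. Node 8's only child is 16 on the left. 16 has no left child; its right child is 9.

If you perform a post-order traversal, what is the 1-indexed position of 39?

Post-order visits the left subtree, then the right subtree, then the node.
At 26: go left to 36.
  At 36: no left child.
  At 36: go right to 31.
    At 31: go left to 39.
      At 39: go left to 8.
        At 8: go left to 16.
          At 16: no left child.
          At 16: go right to 9.
            9 is a leaf — visit 9.
          Visit 16.
        At 8: no right child.
        Visit 8.
      At 39: go right to 32.
        32 is a leaf — visit 32.
      Visit 39.
    At 31: go right to 20.
      20 is a leaf — visit 20.
    Visit 31.
  Visit 36.
At 26: go right to 18.
  18 is a leaf — visit 18.
Visit 26.
Full post-order sequence: 9, 16, 8, 32, 39, 20, 31, 36, 18, 26.

5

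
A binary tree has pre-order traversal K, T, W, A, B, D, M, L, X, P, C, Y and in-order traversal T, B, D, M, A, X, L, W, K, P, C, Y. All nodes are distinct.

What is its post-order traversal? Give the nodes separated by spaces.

The first element of pre-order is the root; it splits in-order into left and right subtrees.
Root K: left subtree has 8 nodes {T, B, D, M, A, X, L, W}, right has 3 {P, C, Y}.
  Root T: left subtree has 0 nodes { }, right has 7 {B, D, M, A, X, L, W}.
    Root W: left subtree has 6 nodes {B, D, M, A, X, L}, right has 0 { }.
      Root A: left subtree has 3 nodes {B, D, M}, right has 2 {X, L}.
        Root B: left subtree has 0 nodes { }, right has 2 {D, M}.
          Root D: left subtree has 0 nodes { }, right has 1 {M}.
        Root L: left subtree has 1 node {X}, right has 0 { }.
  Root P: left subtree has 0 nodes { }, right has 2 {C, Y}.
    Root C: left subtree has 0 nodes { }, right has 1 {Y}.

M D B X L A W T Y C P K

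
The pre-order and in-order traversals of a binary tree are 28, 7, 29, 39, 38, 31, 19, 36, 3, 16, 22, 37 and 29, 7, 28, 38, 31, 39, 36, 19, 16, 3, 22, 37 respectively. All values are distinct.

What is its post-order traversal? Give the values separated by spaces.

29 7 31 38 36 16 37 22 3 19 39 28

The first element of pre-order is the root; it splits in-order into left and right subtrees.
Root 28: left subtree has 2 nodes {29, 7}, right has 9 {38, 31, 39, 36, 19, 16, 3, 22, 37}.
  Root 7: left subtree has 1 node {29}, right has 0 { }.
  Root 39: left subtree has 2 nodes {38, 31}, right has 6 {36, 19, 16, 3, 22, 37}.
    Root 38: left subtree has 0 nodes { }, right has 1 {31}.
    Root 19: left subtree has 1 node {36}, right has 4 {16, 3, 22, 37}.
      Root 3: left subtree has 1 node {16}, right has 2 {22, 37}.
        Root 22: left subtree has 0 nodes { }, right has 1 {37}.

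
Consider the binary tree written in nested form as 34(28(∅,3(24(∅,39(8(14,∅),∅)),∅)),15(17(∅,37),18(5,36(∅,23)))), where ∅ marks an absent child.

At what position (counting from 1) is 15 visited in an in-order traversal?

10

In-order visits the left subtree, then the node, then the right subtree.
At 34: go left to 28.
  At 28: no left child.
  Visit 28.
  At 28: go right to 3.
    At 3: go left to 24.
      At 24: no left child.
      Visit 24.
      At 24: go right to 39.
        At 39: go left to 8.
          At 8: go left to 14.
            14 is a leaf — visit 14.
          Visit 8.
          At 8: no right child.
        Visit 39.
        At 39: no right child.
    Visit 3.
    At 3: no right child.
Visit 34.
At 34: go right to 15.
  At 15: go left to 17.
    At 17: no left child.
    Visit 17.
    At 17: go right to 37.
      37 is a leaf — visit 37.
  Visit 15.
  At 15: go right to 18.
    At 18: go left to 5.
      5 is a leaf — visit 5.
    Visit 18.
    At 18: go right to 36.
      At 36: no left child.
      Visit 36.
      At 36: go right to 23.
        23 is a leaf — visit 23.
Full in-order sequence: 28, 24, 14, 8, 39, 3, 34, 17, 37, 15, 5, 18, 36, 23.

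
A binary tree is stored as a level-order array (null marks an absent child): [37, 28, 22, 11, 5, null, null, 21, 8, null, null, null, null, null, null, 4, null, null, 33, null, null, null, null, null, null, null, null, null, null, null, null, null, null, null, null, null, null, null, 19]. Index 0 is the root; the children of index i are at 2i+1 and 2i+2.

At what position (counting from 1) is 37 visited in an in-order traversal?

9

In-order visits the left subtree, then the node, then the right subtree.
At 37: go left to 28.
  At 28: go left to 11.
    At 11: go left to 21.
      At 21: go left to 4.
        4 is a leaf — visit 4.
      Visit 21.
      At 21: no right child.
    Visit 11.
    At 11: go right to 8.
      At 8: no left child.
      Visit 8.
      At 8: go right to 33.
        At 33: no left child.
        Visit 33.
        At 33: go right to 19.
          19 is a leaf — visit 19.
  Visit 28.
  At 28: go right to 5.
    5 is a leaf — visit 5.
Visit 37.
At 37: go right to 22.
  22 is a leaf — visit 22.
Full in-order sequence: 4, 21, 11, 8, 33, 19, 28, 5, 37, 22.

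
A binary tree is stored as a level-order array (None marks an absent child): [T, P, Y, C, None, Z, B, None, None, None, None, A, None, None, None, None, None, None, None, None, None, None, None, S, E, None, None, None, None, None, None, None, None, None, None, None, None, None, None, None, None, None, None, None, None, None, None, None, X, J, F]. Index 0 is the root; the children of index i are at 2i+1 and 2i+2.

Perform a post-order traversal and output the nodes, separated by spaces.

C P X S J F E A Z B Y T

Post-order visits the left subtree, then the right subtree, then the node.
At T: go left to P.
  At P: go left to C.
    C is a leaf — visit C.
  At P: no right child.
  Visit P.
At T: go right to Y.
  At Y: go left to Z.
    At Z: go left to A.
      At A: go left to S.
        At S: no left child.
        At S: go right to X.
          X is a leaf — visit X.
        Visit S.
      At A: go right to E.
        At E: go left to J.
          J is a leaf — visit J.
        At E: go right to F.
          F is a leaf — visit F.
        Visit E.
      Visit A.
    At Z: no right child.
    Visit Z.
  At Y: go right to B.
    B is a leaf — visit B.
  Visit Y.
Visit T.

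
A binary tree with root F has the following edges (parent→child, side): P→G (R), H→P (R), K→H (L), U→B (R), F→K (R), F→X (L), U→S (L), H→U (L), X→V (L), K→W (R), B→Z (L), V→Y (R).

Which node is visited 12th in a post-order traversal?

Post-order visits the left subtree, then the right subtree, then the node.
At F: go left to X.
  At X: go left to V.
    At V: no left child.
    At V: go right to Y.
      Y is a leaf — visit Y.
    Visit V.
  At X: no right child.
  Visit X.
At F: go right to K.
  At K: go left to H.
    At H: go left to U.
      At U: go left to S.
        S is a leaf — visit S.
      At U: go right to B.
        At B: go left to Z.
          Z is a leaf — visit Z.
        At B: no right child.
        Visit B.
      Visit U.
    At H: go right to P.
      At P: no left child.
      At P: go right to G.
        G is a leaf — visit G.
      Visit P.
    Visit H.
  At K: go right to W.
    W is a leaf — visit W.
  Visit K.
Visit F.
Full post-order sequence: Y, V, X, S, Z, B, U, G, P, H, W, K, F.

K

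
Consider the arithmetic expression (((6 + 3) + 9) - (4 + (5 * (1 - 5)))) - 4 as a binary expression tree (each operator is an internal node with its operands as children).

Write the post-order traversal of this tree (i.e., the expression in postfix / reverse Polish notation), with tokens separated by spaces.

6 3 + 9 + 4 5 1 5 - * + - 4 -

Post-order on an expression tree gives postfix notation: for each operator, emit left operand, right operand, then the operator.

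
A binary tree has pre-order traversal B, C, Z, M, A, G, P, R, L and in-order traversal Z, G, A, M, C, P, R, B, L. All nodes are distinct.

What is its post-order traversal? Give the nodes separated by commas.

G, A, M, Z, R, P, C, L, B

The first element of pre-order is the root; it splits in-order into left and right subtrees.
Root B: left subtree has 7 nodes {Z, G, A, M, C, P, R}, right has 1 {L}.
  Root C: left subtree has 4 nodes {Z, G, A, M}, right has 2 {P, R}.
    Root Z: left subtree has 0 nodes { }, right has 3 {G, A, M}.
      Root M: left subtree has 2 nodes {G, A}, right has 0 { }.
        Root A: left subtree has 1 node {G}, right has 0 { }.
    Root P: left subtree has 0 nodes { }, right has 1 {R}.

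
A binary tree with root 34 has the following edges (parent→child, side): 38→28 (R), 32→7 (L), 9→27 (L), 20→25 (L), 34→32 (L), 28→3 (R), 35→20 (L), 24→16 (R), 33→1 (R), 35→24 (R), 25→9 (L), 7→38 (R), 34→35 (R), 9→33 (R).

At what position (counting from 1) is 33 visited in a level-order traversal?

Level-order visits nodes level by level from the root, left to right within each level.
Level 0: 34
Level 1: 32, 35
Level 2: 7, 20, 24
Level 3: 38, 25, 16
Level 4: 28, 9
Level 5: 3, 27, 33
Level 6: 1
Full level-order sequence: 34, 32, 35, 7, 20, 24, 38, 25, 16, 28, 9, 3, 27, 33, 1.

14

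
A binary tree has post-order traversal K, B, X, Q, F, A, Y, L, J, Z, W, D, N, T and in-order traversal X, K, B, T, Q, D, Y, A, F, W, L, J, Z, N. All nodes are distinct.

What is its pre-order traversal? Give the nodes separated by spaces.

The last element of post-order is the root; it splits in-order into left and right subtrees.
Root T: left subtree has 3 nodes {X, K, B}, right has 10 {Q, D, Y, A, F, W, L, J, Z, N}.
  Root X: left subtree has 0 nodes { }, right has 2 {K, B}.
    Root B: left subtree has 1 node {K}, right has 0 { }.
  Root N: left subtree has 9 nodes {Q, D, Y, A, F, W, L, J, Z}, right has 0 { }.
    Root D: left subtree has 1 node {Q}, right has 7 {Y, A, F, W, L, J, Z}.
      Root W: left subtree has 3 nodes {Y, A, F}, right has 3 {L, J, Z}.
        Root Y: left subtree has 0 nodes { }, right has 2 {A, F}.
          Root A: left subtree has 0 nodes { }, right has 1 {F}.
        Root Z: left subtree has 2 nodes {L, J}, right has 0 { }.
          Root J: left subtree has 1 node {L}, right has 0 { }.

T X B K N D Q W Y A F Z J L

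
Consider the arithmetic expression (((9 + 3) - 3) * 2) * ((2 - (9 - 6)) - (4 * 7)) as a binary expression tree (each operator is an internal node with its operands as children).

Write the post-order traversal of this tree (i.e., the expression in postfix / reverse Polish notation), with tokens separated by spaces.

Post-order on an expression tree gives postfix notation: for each operator, emit left operand, right operand, then the operator.

9 3 + 3 - 2 * 2 9 6 - - 4 7 * - *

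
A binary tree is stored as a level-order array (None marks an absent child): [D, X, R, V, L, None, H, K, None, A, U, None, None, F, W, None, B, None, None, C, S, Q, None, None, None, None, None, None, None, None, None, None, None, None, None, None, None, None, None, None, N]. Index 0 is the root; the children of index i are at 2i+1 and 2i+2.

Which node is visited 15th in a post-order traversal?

R

Post-order visits the left subtree, then the right subtree, then the node.
At D: go left to X.
  At X: go left to V.
    At V: go left to K.
      At K: no left child.
      At K: go right to B.
        B is a leaf — visit B.
      Visit K.
    At V: no right child.
    Visit V.
  At X: go right to L.
    At L: go left to A.
      At A: go left to C.
        At C: no left child.
        At C: go right to N.
          N is a leaf — visit N.
        Visit C.
      At A: go right to S.
        S is a leaf — visit S.
      Visit A.
    At L: go right to U.
      At U: go left to Q.
        Q is a leaf — visit Q.
      At U: no right child.
      Visit U.
    Visit L.
  Visit X.
At D: go right to R.
  At R: no left child.
  At R: go right to H.
    At H: go left to F.
      F is a leaf — visit F.
    At H: go right to W.
      W is a leaf — visit W.
    Visit H.
  Visit R.
Visit D.
Full post-order sequence: B, K, V, N, C, S, A, Q, U, L, X, F, W, H, R, D.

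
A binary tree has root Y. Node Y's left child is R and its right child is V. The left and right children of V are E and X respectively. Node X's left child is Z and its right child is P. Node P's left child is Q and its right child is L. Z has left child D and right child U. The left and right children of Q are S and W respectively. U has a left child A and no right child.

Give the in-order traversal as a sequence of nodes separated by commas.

R, Y, E, V, D, Z, A, U, X, S, Q, W, P, L

In-order visits the left subtree, then the node, then the right subtree.
At Y: go left to R.
  R is a leaf — visit R.
Visit Y.
At Y: go right to V.
  At V: go left to E.
    E is a leaf — visit E.
  Visit V.
  At V: go right to X.
    At X: go left to Z.
      At Z: go left to D.
        D is a leaf — visit D.
      Visit Z.
      At Z: go right to U.
        At U: go left to A.
          A is a leaf — visit A.
        Visit U.
        At U: no right child.
    Visit X.
    At X: go right to P.
      At P: go left to Q.
        At Q: go left to S.
          S is a leaf — visit S.
        Visit Q.
        At Q: go right to W.
          W is a leaf — visit W.
      Visit P.
      At P: go right to L.
        L is a leaf — visit L.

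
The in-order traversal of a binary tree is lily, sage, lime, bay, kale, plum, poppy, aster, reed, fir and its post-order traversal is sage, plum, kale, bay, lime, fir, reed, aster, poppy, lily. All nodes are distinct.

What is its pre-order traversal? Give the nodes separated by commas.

lily, poppy, lime, sage, bay, kale, plum, aster, reed, fir

The last element of post-order is the root; it splits in-order into left and right subtrees.
Root lily: left subtree has 0 nodes { }, right has 9 {sage, lime, bay, kale, plum, poppy, aster, reed, fir}.
  Root poppy: left subtree has 5 nodes {sage, lime, bay, kale, plum}, right has 3 {aster, reed, fir}.
    Root lime: left subtree has 1 node {sage}, right has 3 {bay, kale, plum}.
      Root bay: left subtree has 0 nodes { }, right has 2 {kale, plum}.
        Root kale: left subtree has 0 nodes { }, right has 1 {plum}.
    Root aster: left subtree has 0 nodes { }, right has 2 {reed, fir}.
      Root reed: left subtree has 0 nodes { }, right has 1 {fir}.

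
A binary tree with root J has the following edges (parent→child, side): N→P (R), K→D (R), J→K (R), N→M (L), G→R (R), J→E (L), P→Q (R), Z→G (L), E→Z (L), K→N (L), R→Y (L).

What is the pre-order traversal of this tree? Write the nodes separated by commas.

J, E, Z, G, R, Y, K, N, M, P, Q, D

Pre-order visits the node, then its left subtree, then its right subtree.
Visit J.
At J: go left to E.
  Visit E.
  At E: go left to Z.
    Visit Z.
    At Z: go left to G.
      Visit G.
      At G: no left child.
      At G: go right to R.
        Visit R.
        At R: go left to Y.
          Y is a leaf — visit Y.
        At R: no right child.
    At Z: no right child.
  At E: no right child.
At J: go right to K.
  Visit K.
  At K: go left to N.
    Visit N.
    At N: go left to M.
      M is a leaf — visit M.
    At N: go right to P.
      Visit P.
      At P: no left child.
      At P: go right to Q.
        Q is a leaf — visit Q.
  At K: go right to D.
    D is a leaf — visit D.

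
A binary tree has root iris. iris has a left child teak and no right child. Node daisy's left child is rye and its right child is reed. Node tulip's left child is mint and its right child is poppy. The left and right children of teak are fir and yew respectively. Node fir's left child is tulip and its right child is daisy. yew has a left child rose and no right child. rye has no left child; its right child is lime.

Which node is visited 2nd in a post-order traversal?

poppy

Post-order visits the left subtree, then the right subtree, then the node.
At iris: go left to teak.
  At teak: go left to fir.
    At fir: go left to tulip.
      At tulip: go left to mint.
        mint is a leaf — visit mint.
      At tulip: go right to poppy.
        poppy is a leaf — visit poppy.
      Visit tulip.
    At fir: go right to daisy.
      At daisy: go left to rye.
        At rye: no left child.
        At rye: go right to lime.
          lime is a leaf — visit lime.
        Visit rye.
      At daisy: go right to reed.
        reed is a leaf — visit reed.
      Visit daisy.
    Visit fir.
  At teak: go right to yew.
    At yew: go left to rose.
      rose is a leaf — visit rose.
    At yew: no right child.
    Visit yew.
  Visit teak.
At iris: no right child.
Visit iris.
Full post-order sequence: mint, poppy, tulip, lime, rye, reed, daisy, fir, rose, yew, teak, iris.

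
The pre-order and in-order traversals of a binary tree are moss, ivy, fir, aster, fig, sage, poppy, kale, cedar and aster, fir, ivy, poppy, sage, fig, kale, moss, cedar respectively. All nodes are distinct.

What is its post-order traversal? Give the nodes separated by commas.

The first element of pre-order is the root; it splits in-order into left and right subtrees.
Root moss: left subtree has 7 nodes {aster, fir, ivy, poppy, sage, fig, kale}, right has 1 {cedar}.
  Root ivy: left subtree has 2 nodes {aster, fir}, right has 4 {poppy, sage, fig, kale}.
    Root fir: left subtree has 1 node {aster}, right has 0 { }.
    Root fig: left subtree has 2 nodes {poppy, sage}, right has 1 {kale}.
      Root sage: left subtree has 1 node {poppy}, right has 0 { }.

aster, fir, poppy, sage, kale, fig, ivy, cedar, moss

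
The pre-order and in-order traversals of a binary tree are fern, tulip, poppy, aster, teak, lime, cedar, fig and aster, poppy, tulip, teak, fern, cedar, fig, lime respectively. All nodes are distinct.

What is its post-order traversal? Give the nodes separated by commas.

aster, poppy, teak, tulip, fig, cedar, lime, fern

The first element of pre-order is the root; it splits in-order into left and right subtrees.
Root fern: left subtree has 4 nodes {aster, poppy, tulip, teak}, right has 3 {cedar, fig, lime}.
  Root tulip: left subtree has 2 nodes {aster, poppy}, right has 1 {teak}.
    Root poppy: left subtree has 1 node {aster}, right has 0 { }.
  Root lime: left subtree has 2 nodes {cedar, fig}, right has 0 { }.
    Root cedar: left subtree has 0 nodes { }, right has 1 {fig}.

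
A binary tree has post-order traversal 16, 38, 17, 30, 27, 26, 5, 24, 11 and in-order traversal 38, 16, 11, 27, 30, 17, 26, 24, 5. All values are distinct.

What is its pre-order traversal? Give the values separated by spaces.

The last element of post-order is the root; it splits in-order into left and right subtrees.
Root 11: left subtree has 2 nodes {38, 16}, right has 6 {27, 30, 17, 26, 24, 5}.
  Root 38: left subtree has 0 nodes { }, right has 1 {16}.
  Root 24: left subtree has 4 nodes {27, 30, 17, 26}, right has 1 {5}.
    Root 26: left subtree has 3 nodes {27, 30, 17}, right has 0 { }.
      Root 27: left subtree has 0 nodes { }, right has 2 {30, 17}.
        Root 30: left subtree has 0 nodes { }, right has 1 {17}.

11 38 16 24 26 27 30 17 5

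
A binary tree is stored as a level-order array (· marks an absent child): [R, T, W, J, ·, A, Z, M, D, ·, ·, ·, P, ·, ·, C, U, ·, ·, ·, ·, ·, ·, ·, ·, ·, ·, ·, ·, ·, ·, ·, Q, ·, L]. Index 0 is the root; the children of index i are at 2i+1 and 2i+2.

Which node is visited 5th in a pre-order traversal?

C

Pre-order visits the node, then its left subtree, then its right subtree.
Visit R.
At R: go left to T.
  Visit T.
  At T: go left to J.
    Visit J.
    At J: go left to M.
      Visit M.
      At M: go left to C.
        Visit C.
        At C: no left child.
        At C: go right to Q.
          Q is a leaf — visit Q.
      At M: go right to U.
        Visit U.
        At U: no left child.
        At U: go right to L.
          L is a leaf — visit L.
    At J: go right to D.
      D is a leaf — visit D.
  At T: no right child.
At R: go right to W.
  Visit W.
  At W: go left to A.
    Visit A.
    At A: no left child.
    At A: go right to P.
      P is a leaf — visit P.
  At W: go right to Z.
    Z is a leaf — visit Z.
Full pre-order sequence: R, T, J, M, C, Q, U, L, D, W, A, P, Z.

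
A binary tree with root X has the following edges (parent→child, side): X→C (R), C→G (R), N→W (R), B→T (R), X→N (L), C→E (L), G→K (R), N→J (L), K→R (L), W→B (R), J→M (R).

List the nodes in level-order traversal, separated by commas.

X, N, C, J, W, E, G, M, B, K, T, R

Level-order visits nodes level by level from the root, left to right within each level.
Level 0: X
Level 1: N, C
Level 2: J, W, E, G
Level 3: M, B, K
Level 4: T, R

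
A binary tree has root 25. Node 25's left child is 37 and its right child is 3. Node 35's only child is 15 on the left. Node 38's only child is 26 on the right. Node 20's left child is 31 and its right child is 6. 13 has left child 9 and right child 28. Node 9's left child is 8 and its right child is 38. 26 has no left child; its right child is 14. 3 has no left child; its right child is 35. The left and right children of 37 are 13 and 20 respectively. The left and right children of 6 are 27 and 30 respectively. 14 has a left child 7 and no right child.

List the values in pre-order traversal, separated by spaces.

25 37 13 9 8 38 26 14 7 28 20 31 6 27 30 3 35 15

Pre-order visits the node, then its left subtree, then its right subtree.
Visit 25.
At 25: go left to 37.
  Visit 37.
  At 37: go left to 13.
    Visit 13.
    At 13: go left to 9.
      Visit 9.
      At 9: go left to 8.
        8 is a leaf — visit 8.
      At 9: go right to 38.
        Visit 38.
        At 38: no left child.
        At 38: go right to 26.
          Visit 26.
          At 26: no left child.
          At 26: go right to 14.
            Visit 14.
            At 14: go left to 7.
              7 is a leaf — visit 7.
            At 14: no right child.
    At 13: go right to 28.
      28 is a leaf — visit 28.
  At 37: go right to 20.
    Visit 20.
    At 20: go left to 31.
      31 is a leaf — visit 31.
    At 20: go right to 6.
      Visit 6.
      At 6: go left to 27.
        27 is a leaf — visit 27.
      At 6: go right to 30.
        30 is a leaf — visit 30.
At 25: go right to 3.
  Visit 3.
  At 3: no left child.
  At 3: go right to 35.
    Visit 35.
    At 35: go left to 15.
      15 is a leaf — visit 15.
    At 35: no right child.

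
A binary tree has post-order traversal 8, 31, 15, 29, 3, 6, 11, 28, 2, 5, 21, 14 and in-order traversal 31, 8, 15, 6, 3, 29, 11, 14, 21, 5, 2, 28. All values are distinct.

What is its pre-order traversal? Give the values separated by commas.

The last element of post-order is the root; it splits in-order into left and right subtrees.
Root 14: left subtree has 7 nodes {31, 8, 15, 6, 3, 29, 11}, right has 4 {21, 5, 2, 28}.
  Root 11: left subtree has 6 nodes {31, 8, 15, 6, 3, 29}, right has 0 { }.
    Root 6: left subtree has 3 nodes {31, 8, 15}, right has 2 {3, 29}.
      Root 15: left subtree has 2 nodes {31, 8}, right has 0 { }.
        Root 31: left subtree has 0 nodes { }, right has 1 {8}.
      Root 3: left subtree has 0 nodes { }, right has 1 {29}.
  Root 21: left subtree has 0 nodes { }, right has 3 {5, 2, 28}.
    Root 5: left subtree has 0 nodes { }, right has 2 {2, 28}.
      Root 2: left subtree has 0 nodes { }, right has 1 {28}.

14, 11, 6, 15, 31, 8, 3, 29, 21, 5, 2, 28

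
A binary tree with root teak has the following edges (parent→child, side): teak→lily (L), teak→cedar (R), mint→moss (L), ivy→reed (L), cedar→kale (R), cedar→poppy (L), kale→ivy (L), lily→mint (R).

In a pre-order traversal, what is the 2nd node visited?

Pre-order visits the node, then its left subtree, then its right subtree.
Visit teak.
At teak: go left to lily.
  Visit lily.
  At lily: no left child.
  At lily: go right to mint.
    Visit mint.
    At mint: go left to moss.
      moss is a leaf — visit moss.
    At mint: no right child.
At teak: go right to cedar.
  Visit cedar.
  At cedar: go left to poppy.
    poppy is a leaf — visit poppy.
  At cedar: go right to kale.
    Visit kale.
    At kale: go left to ivy.
      Visit ivy.
      At ivy: go left to reed.
        reed is a leaf — visit reed.
      At ivy: no right child.
    At kale: no right child.
Full pre-order sequence: teak, lily, mint, moss, cedar, poppy, kale, ivy, reed.

lily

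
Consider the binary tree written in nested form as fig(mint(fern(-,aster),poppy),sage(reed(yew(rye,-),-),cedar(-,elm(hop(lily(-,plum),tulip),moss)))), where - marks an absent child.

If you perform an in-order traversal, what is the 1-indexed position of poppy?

In-order visits the left subtree, then the node, then the right subtree.
At fig: go left to mint.
  At mint: go left to fern.
    At fern: no left child.
    Visit fern.
    At fern: go right to aster.
      aster is a leaf — visit aster.
  Visit mint.
  At mint: go right to poppy.
    poppy is a leaf — visit poppy.
Visit fig.
At fig: go right to sage.
  At sage: go left to reed.
    At reed: go left to yew.
      At yew: go left to rye.
        rye is a leaf — visit rye.
      Visit yew.
      At yew: no right child.
    Visit reed.
    At reed: no right child.
  Visit sage.
  At sage: go right to cedar.
    At cedar: no left child.
    Visit cedar.
    At cedar: go right to elm.
      At elm: go left to hop.
        At hop: go left to lily.
          At lily: no left child.
          Visit lily.
          At lily: go right to plum.
            plum is a leaf — visit plum.
        Visit hop.
        At hop: go right to tulip.
          tulip is a leaf — visit tulip.
      Visit elm.
      At elm: go right to moss.
        moss is a leaf — visit moss.
Full in-order sequence: fern, aster, mint, poppy, fig, rye, yew, reed, sage, cedar, lily, plum, hop, tulip, elm, moss.

4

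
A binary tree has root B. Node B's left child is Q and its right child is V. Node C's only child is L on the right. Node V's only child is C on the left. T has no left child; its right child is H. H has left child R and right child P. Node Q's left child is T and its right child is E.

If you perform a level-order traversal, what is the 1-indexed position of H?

7

Level-order visits nodes level by level from the root, left to right within each level.
Level 0: B
Level 1: Q, V
Level 2: T, E, C
Level 3: H, L
Level 4: R, P
Full level-order sequence: B, Q, V, T, E, C, H, L, R, P.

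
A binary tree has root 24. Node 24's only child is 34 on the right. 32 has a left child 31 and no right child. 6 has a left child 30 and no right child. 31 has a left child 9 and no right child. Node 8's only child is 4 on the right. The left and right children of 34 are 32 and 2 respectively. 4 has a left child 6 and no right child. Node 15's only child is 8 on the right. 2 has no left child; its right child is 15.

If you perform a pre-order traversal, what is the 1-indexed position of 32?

3

Pre-order visits the node, then its left subtree, then its right subtree.
Visit 24.
At 24: no left child.
At 24: go right to 34.
  Visit 34.
  At 34: go left to 32.
    Visit 32.
    At 32: go left to 31.
      Visit 31.
      At 31: go left to 9.
        9 is a leaf — visit 9.
      At 31: no right child.
    At 32: no right child.
  At 34: go right to 2.
    Visit 2.
    At 2: no left child.
    At 2: go right to 15.
      Visit 15.
      At 15: no left child.
      At 15: go right to 8.
        Visit 8.
        At 8: no left child.
        At 8: go right to 4.
          Visit 4.
          At 4: go left to 6.
            Visit 6.
            At 6: go left to 30.
              30 is a leaf — visit 30.
            At 6: no right child.
          At 4: no right child.
Full pre-order sequence: 24, 34, 32, 31, 9, 2, 15, 8, 4, 6, 30.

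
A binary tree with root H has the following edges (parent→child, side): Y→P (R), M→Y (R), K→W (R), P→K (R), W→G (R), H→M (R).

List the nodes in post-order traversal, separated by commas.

Post-order visits the left subtree, then the right subtree, then the node.
At H: no left child.
At H: go right to M.
  At M: no left child.
  At M: go right to Y.
    At Y: no left child.
    At Y: go right to P.
      At P: no left child.
      At P: go right to K.
        At K: no left child.
        At K: go right to W.
          At W: no left child.
          At W: go right to G.
            G is a leaf — visit G.
          Visit W.
        Visit K.
      Visit P.
    Visit Y.
  Visit M.
Visit H.

G, W, K, P, Y, M, H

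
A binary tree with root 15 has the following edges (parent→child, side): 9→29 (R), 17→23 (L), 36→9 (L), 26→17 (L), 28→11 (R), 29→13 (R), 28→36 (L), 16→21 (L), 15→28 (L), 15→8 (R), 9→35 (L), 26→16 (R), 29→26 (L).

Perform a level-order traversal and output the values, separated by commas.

15, 28, 8, 36, 11, 9, 35, 29, 26, 13, 17, 16, 23, 21

Level-order visits nodes level by level from the root, left to right within each level.
Level 0: 15
Level 1: 28, 8
Level 2: 36, 11
Level 3: 9
Level 4: 35, 29
Level 5: 26, 13
Level 6: 17, 16
Level 7: 23, 21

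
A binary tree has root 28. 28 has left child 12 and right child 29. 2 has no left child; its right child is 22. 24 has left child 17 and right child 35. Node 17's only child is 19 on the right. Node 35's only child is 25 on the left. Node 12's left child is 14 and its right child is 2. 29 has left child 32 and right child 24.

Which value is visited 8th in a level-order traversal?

Level-order visits nodes level by level from the root, left to right within each level.
Level 0: 28
Level 1: 12, 29
Level 2: 14, 2, 32, 24
Level 3: 22, 17, 35
Level 4: 19, 25
Full level-order sequence: 28, 12, 29, 14, 2, 32, 24, 22, 17, 35, 19, 25.

22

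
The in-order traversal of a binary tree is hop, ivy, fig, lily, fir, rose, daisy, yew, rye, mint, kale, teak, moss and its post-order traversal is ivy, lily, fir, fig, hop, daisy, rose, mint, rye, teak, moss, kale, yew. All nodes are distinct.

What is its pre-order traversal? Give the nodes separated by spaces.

The last element of post-order is the root; it splits in-order into left and right subtrees.
Root yew: left subtree has 7 nodes {hop, ivy, fig, lily, fir, rose, daisy}, right has 5 {rye, mint, kale, teak, moss}.
  Root rose: left subtree has 5 nodes {hop, ivy, fig, lily, fir}, right has 1 {daisy}.
    Root hop: left subtree has 0 nodes { }, right has 4 {ivy, fig, lily, fir}.
      Root fig: left subtree has 1 node {ivy}, right has 2 {lily, fir}.
        Root fir: left subtree has 1 node {lily}, right has 0 { }.
  Root kale: left subtree has 2 nodes {rye, mint}, right has 2 {teak, moss}.
    Root rye: left subtree has 0 nodes { }, right has 1 {mint}.
    Root moss: left subtree has 1 node {teak}, right has 0 { }.

yew rose hop fig ivy fir lily daisy kale rye mint moss teak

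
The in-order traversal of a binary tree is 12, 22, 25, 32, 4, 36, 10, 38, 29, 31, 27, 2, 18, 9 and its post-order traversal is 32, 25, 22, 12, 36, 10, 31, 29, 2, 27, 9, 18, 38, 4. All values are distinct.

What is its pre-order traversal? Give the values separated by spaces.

4 12 22 25 32 38 10 36 18 27 29 31 2 9

The last element of post-order is the root; it splits in-order into left and right subtrees.
Root 4: left subtree has 4 nodes {12, 22, 25, 32}, right has 9 {36, 10, 38, 29, 31, 27, 2, 18, 9}.
  Root 12: left subtree has 0 nodes { }, right has 3 {22, 25, 32}.
    Root 22: left subtree has 0 nodes { }, right has 2 {25, 32}.
      Root 25: left subtree has 0 nodes { }, right has 1 {32}.
  Root 38: left subtree has 2 nodes {36, 10}, right has 6 {29, 31, 27, 2, 18, 9}.
    Root 10: left subtree has 1 node {36}, right has 0 { }.
    Root 18: left subtree has 4 nodes {29, 31, 27, 2}, right has 1 {9}.
      Root 27: left subtree has 2 nodes {29, 31}, right has 1 {2}.
        Root 29: left subtree has 0 nodes { }, right has 1 {31}.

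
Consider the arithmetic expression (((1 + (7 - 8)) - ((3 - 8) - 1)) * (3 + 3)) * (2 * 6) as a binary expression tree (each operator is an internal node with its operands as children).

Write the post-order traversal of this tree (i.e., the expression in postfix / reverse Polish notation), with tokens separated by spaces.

1 7 8 - + 3 8 - 1 - - 3 3 + * 2 6 * *

Post-order on an expression tree gives postfix notation: for each operator, emit left operand, right operand, then the operator.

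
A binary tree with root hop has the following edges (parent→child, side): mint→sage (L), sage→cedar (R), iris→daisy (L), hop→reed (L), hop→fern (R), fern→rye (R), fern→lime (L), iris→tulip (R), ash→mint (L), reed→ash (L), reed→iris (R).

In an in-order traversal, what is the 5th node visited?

reed

In-order visits the left subtree, then the node, then the right subtree.
At hop: go left to reed.
  At reed: go left to ash.
    At ash: go left to mint.
      At mint: go left to sage.
        At sage: no left child.
        Visit sage.
        At sage: go right to cedar.
          cedar is a leaf — visit cedar.
      Visit mint.
      At mint: no right child.
    Visit ash.
    At ash: no right child.
  Visit reed.
  At reed: go right to iris.
    At iris: go left to daisy.
      daisy is a leaf — visit daisy.
    Visit iris.
    At iris: go right to tulip.
      tulip is a leaf — visit tulip.
Visit hop.
At hop: go right to fern.
  At fern: go left to lime.
    lime is a leaf — visit lime.
  Visit fern.
  At fern: go right to rye.
    rye is a leaf — visit rye.
Full in-order sequence: sage, cedar, mint, ash, reed, daisy, iris, tulip, hop, lime, fern, rye.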